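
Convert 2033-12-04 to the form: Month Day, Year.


ISO 2033-12-04 parses as year=2033, month=12, day=04
Month 12 -> December

December 4, 2033


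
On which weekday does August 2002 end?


August 2002 has 31 days
Anchor: Jan 1, 2002. With p = 2002 - 1 = 2001: (p + p//4 - p//100 + p//400) mod 7 = (2001 + 500 - 20 + 5) mod 7 = 2486 mod 7 = 1 -> Tuesday (Mon=0 ... Sun=6)
Days before August (Jan-Jul): 212; August 1 index = (1 + 212) mod 7 = 3 -> Thursday
Last day offset: 31 - 1 = 30 days
Weekday index = (3 + 30) mod 7 = 5

Saturday, August 31


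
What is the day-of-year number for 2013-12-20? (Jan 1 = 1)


Date: December 20, 2013
Days in months 1 through 11: 334
Plus 20 days in December

Day of year: 354


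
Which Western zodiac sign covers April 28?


Date: April 28
Conventional tropical zodiac dates: Taurus from April 20 onward; Gemini starts May 21
April 28 falls within the Taurus range

Taurus


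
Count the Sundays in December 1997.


December 1997 has 31 days
Anchor: Jan 1, 1997. With p = 1997 - 1 = 1996: (p + p//4 - p//100 + p//400) mod 7 = (1996 + 499 - 19 + 4) mod 7 = 2480 mod 7 = 2 -> Wednesday (Mon=0 ... Sun=6)
Days before December (Jan-Nov): 334; December 1 index = (2 + 334) mod 7 = 0 -> Monday
First Sunday is December 7
Sundays: 7, 14, 21, 28

4 Sundays


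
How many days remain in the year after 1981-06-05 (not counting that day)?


Day of year: 156 of 365
Remaining = 365 - 156

209 days


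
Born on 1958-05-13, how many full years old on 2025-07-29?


Birth: 1958-05-13
Reference: 2025-07-29
Year difference: 2025 - 1958 = 67

67 years old


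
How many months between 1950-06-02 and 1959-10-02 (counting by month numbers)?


From June 1950 to October 1959
9 years * 12 = 108 months, plus 4 months = 112

112 months


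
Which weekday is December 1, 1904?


Target: December 1, 1904
Anchor: Jan 1, 1904. With p = 1904 - 1 = 1903: (p + p//4 - p//100 + p//400) mod 7 = (1903 + 475 - 19 + 4) mod 7 = 2363 mod 7 = 4 -> Friday (Mon=0 ... Sun=6)
Days before December (Jan-Nov): 335 days
Weekday index = (4 + 335) mod 7 = 3

Thursday


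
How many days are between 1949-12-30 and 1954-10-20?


From 1949-12-30 to 1954-10-20
1949-12-30: days before December = 31 + 28 + 31 + 30 + 31 + 30 + 31 + 31 + 30 + 31 + 30 = 334 (1949 is not a leap year); day of year = 334 + 30 = 364
1954-10-20: days before October = 31 + 28 + 31 + 30 + 31 + 30 + 31 + 31 + 30 = 273 (1954 is not a leap year); day of year = 273 + 20 = 293
Rest of 1949: 365 - 364 = 1
Full years 1950 (365), 1951 (365), 1952 (366), 1953 (365): 1461
Total = 1 + 1461 + 293 = 1755

1755 days


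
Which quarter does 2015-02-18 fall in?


Month: February (month 2)
Q1: Jan-Mar, Q2: Apr-Jun, Q3: Jul-Sep, Q4: Oct-Dec

Q1


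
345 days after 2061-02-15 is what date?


Start: 2061-02-15, add 345 days
February 2061 has 28 days: 28 - 15 = 13 days to February 28 -> 332 left
March 2061 has 31 days -> 301 left
April 2061 has 30 days -> 271 left
May 2061 has 31 days -> 240 left
June 2061 has 30 days -> 210 left
July 2061 has 31 days -> 179 left
August 2061 has 31 days -> 148 left
September 2061 has 30 days -> 118 left
October 2061 has 31 days -> 87 left
November 2061 has 30 days -> 57 left
December 2061 has 31 days -> 26 left
January 2062: 26 <= 31 -> lands on January 26

Result: 2062-01-26


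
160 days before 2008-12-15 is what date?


Start: 2008-12-15, subtract 160 days
Back 15 days from December 15 reaches November 30, 2008 -> 145 left
November 2008 has 30 days -> back to October 31, 2008 -> 115 left
October 2008 has 31 days -> back to September 30, 2008 -> 84 left
September 2008 has 30 days -> back to August 31, 2008 -> 54 left
August 2008 has 31 days -> back to July 31, 2008 -> 23 left
July 2008: 31 - 23 = 8 -> lands on July 8

Result: 2008-07-08


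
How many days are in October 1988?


October 1988

31 days


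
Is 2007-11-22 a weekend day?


Anchor: Jan 1, 2007. With p = 2007 - 1 = 2006: (p + p//4 - p//100 + p//400) mod 7 = (2006 + 501 - 20 + 5) mod 7 = 2492 mod 7 = 0 -> Monday (Mon=0 ... Sun=6)
Day of year: 326; offset = 325
Weekday index = (0 + 325) mod 7 = 3 -> Thursday
Weekend days: Saturday, Sunday

No


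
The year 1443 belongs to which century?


Century = (year - 1) // 100 + 1
= (1443 - 1) // 100 + 1
= 1442 // 100 + 1
= 14 + 1

15th century


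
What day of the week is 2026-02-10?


Date: February 10, 2026
Anchor: Jan 1, 2026. With p = 2026 - 1 = 2025: (p + p//4 - p//100 + p//400) mod 7 = (2025 + 506 - 20 + 5) mod 7 = 2516 mod 7 = 3 -> Thursday (Mon=0 ... Sun=6)
Days before February (Jan): 31; offset = 31 + 10 - 1 = 40
Weekday index = (3 + 40) mod 7 = 1

Day of the week: Tuesday


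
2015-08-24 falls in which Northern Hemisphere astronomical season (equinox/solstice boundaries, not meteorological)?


Date: August 24
Astronomical Summer (approx.; exact equinox/solstice day varies by year): June 21 to September 21
August 24 falls within the Summer window

Summer


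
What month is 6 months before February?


February is month 2
2 - 6 = -4; wrap: -4 + 12 = 8

August


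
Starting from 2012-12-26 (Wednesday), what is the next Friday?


Current: Wednesday
Target: Friday
Days ahead: 2

Next Friday: 2012-12-28


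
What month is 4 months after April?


April is month 4
4 + 4 = 8

August


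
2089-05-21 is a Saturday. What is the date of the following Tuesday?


Current: Saturday
Target: Tuesday
Days ahead: 3

Next Tuesday: 2089-05-24


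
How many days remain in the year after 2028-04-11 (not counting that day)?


Day of year: 102 of 366
Remaining = 366 - 102

264 days


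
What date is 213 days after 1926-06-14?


Start: 1926-06-14, add 213 days
June 1926 has 30 days: 30 - 14 = 16 days to June 30 -> 197 left
July 1926 has 31 days -> 166 left
August 1926 has 31 days -> 135 left
September 1926 has 30 days -> 105 left
October 1926 has 31 days -> 74 left
November 1926 has 30 days -> 44 left
December 1926 has 31 days -> 13 left
January 1927: 13 <= 31 -> lands on January 13

Result: 1927-01-13


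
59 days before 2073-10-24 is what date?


Start: 2073-10-24, subtract 59 days
Back 24 days from October 24 reaches September 30, 2073 -> 35 left
September 2073 has 30 days -> back to August 31, 2073 -> 5 left
August 2073: 31 - 5 = 26 -> lands on August 26

Result: 2073-08-26


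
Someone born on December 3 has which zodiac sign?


Date: December 3
Conventional tropical zodiac dates: Sagittarius from November 22 onward; Capricorn starts December 22
December 3 falls within the Sagittarius range

Sagittarius


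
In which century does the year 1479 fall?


Century = (year - 1) // 100 + 1
= (1479 - 1) // 100 + 1
= 1478 // 100 + 1
= 14 + 1

15th century


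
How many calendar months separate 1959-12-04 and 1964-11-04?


From December 1959 to November 1964
5 years * 12 = 60 months, minus 1 month = 59

59 months


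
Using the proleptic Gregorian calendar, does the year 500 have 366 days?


Gregorian leap year rule: divisible by 4, but not by 100, unless also by 400.
500 is divisible by 100 but not 400 -> not a leap year

No


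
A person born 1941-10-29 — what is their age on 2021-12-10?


Birth: 1941-10-29
Reference: 2021-12-10
Year difference: 2021 - 1941 = 80

80 years old


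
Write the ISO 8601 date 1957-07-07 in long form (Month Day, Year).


ISO 1957-07-07 parses as year=1957, month=07, day=07
Month 7 -> July

July 7, 1957


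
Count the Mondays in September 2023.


September 2023 has 30 days
Anchor: Jan 1, 2023. With p = 2023 - 1 = 2022: (p + p//4 - p//100 + p//400) mod 7 = (2022 + 505 - 20 + 5) mod 7 = 2512 mod 7 = 6 -> Sunday (Mon=0 ... Sun=6)
Days before September (Jan-Aug): 243; September 1 index = (6 + 243) mod 7 = 4 -> Friday
First Monday is September 4
Mondays: 4, 11, 18, 25

4 Mondays


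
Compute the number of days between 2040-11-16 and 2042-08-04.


From 2040-11-16 to 2042-08-04
2040-11-16: days before November = 31 + 29 + 31 + 30 + 31 + 30 + 31 + 31 + 30 + 31 = 305 (2040 is a leap year); day of year = 305 + 16 = 321
2042-08-04: days before August = 31 + 28 + 31 + 30 + 31 + 30 + 31 = 212 (2042 is not a leap year); day of year = 212 + 4 = 216
Rest of 2040: 366 - 321 = 45
Full years 2041 (365): 365
Total = 45 + 365 + 216 = 626

626 days


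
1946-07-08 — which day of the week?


Date: July 8, 1946
Anchor: Jan 1, 1946. With p = 1946 - 1 = 1945: (p + p//4 - p//100 + p//400) mod 7 = (1945 + 486 - 19 + 4) mod 7 = 2416 mod 7 = 1 -> Tuesday (Mon=0 ... Sun=6)
Days before July (Jan-Jun): 181; offset = 181 + 8 - 1 = 188
Weekday index = (1 + 188) mod 7 = 0

Day of the week: Monday


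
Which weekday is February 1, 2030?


Target: February 1, 2030
Anchor: Jan 1, 2030. With p = 2030 - 1 = 2029: (p + p//4 - p//100 + p//400) mod 7 = (2029 + 507 - 20 + 5) mod 7 = 2521 mod 7 = 1 -> Tuesday (Mon=0 ... Sun=6)
Days before February (Jan): 31 days
Weekday index = (1 + 31) mod 7 = 4

Friday


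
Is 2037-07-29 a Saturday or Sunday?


Anchor: Jan 1, 2037. With p = 2037 - 1 = 2036: (p + p//4 - p//100 + p//400) mod 7 = (2036 + 509 - 20 + 5) mod 7 = 2530 mod 7 = 3 -> Thursday (Mon=0 ... Sun=6)
Day of year: 210; offset = 209
Weekday index = (3 + 209) mod 7 = 2 -> Wednesday
Weekend days: Saturday, Sunday

No


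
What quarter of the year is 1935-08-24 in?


Month: August (month 8)
Q1: Jan-Mar, Q2: Apr-Jun, Q3: Jul-Sep, Q4: Oct-Dec

Q3


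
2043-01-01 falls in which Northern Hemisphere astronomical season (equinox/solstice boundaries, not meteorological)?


Date: January 1
Astronomical Winter (approx.; exact equinox/solstice day varies by year): December 21 to March 19
January 1 falls within the Winter window

Winter


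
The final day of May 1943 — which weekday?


May 1943 has 31 days
Anchor: Jan 1, 1943. With p = 1943 - 1 = 1942: (p + p//4 - p//100 + p//400) mod 7 = (1942 + 485 - 19 + 4) mod 7 = 2412 mod 7 = 4 -> Friday (Mon=0 ... Sun=6)
Days before May (Jan-Apr): 120; May 1 index = (4 + 120) mod 7 = 5 -> Saturday
Last day offset: 31 - 1 = 30 days
Weekday index = (5 + 30) mod 7 = 0

Monday, May 31


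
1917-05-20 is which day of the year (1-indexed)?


Date: May 20, 1917
Days in months 1 through 4: 120
Plus 20 days in May

Day of year: 140


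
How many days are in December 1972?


December 1972

31 days


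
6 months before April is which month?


April is month 4
4 - 6 = -2; wrap: -2 + 12 = 10

October


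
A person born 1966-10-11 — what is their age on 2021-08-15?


Birth: 1966-10-11
Reference: 2021-08-15
Year difference: 2021 - 1966 = 55
Birthday not yet reached in 2021, subtract 1

54 years old


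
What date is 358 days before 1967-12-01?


Start: 1967-12-01, subtract 358 days
Back 1 day from December 1 reaches November 30, 1967 -> 357 left
November 1967 has 30 days -> back to October 31, 1967 -> 327 left
October 1967 has 31 days -> back to September 30, 1967 -> 296 left
September 1967 has 30 days -> back to August 31, 1967 -> 266 left
August 1967 has 31 days -> back to July 31, 1967 -> 235 left
July 1967 has 31 days -> back to June 30, 1967 -> 204 left
June 1967 has 30 days -> back to May 31, 1967 -> 174 left
May 1967 has 31 days -> back to April 30, 1967 -> 143 left
April 1967 has 30 days -> back to March 31, 1967 -> 113 left
March 1967 has 31 days -> back to February 28, 1967 -> 82 left
February 1967 has 28 days -> back to January 31, 1967 -> 54 left
January 1967 has 31 days -> back to December 31, 1966 -> 23 left
December 1966: 31 - 23 = 8 -> lands on December 8

Result: 1966-12-08


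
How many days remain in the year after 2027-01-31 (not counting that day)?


Day of year: 31 of 365
Remaining = 365 - 31

334 days


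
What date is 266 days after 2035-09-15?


Start: 2035-09-15, add 266 days
September 2035 has 30 days: 30 - 15 = 15 days to September 30 -> 251 left
October 2035 has 31 days -> 220 left
November 2035 has 30 days -> 190 left
December 2035 has 31 days -> 159 left
January 2036 has 31 days -> 128 left
February 2036 has 29 days -> 99 left
March 2036 has 31 days -> 68 left
April 2036 has 30 days -> 38 left
May 2036 has 31 days -> 7 left
June 2036: 7 <= 30 -> lands on June 7

Result: 2036-06-07


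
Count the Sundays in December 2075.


December 2075 has 31 days
Anchor: Jan 1, 2075. With p = 2075 - 1 = 2074: (p + p//4 - p//100 + p//400) mod 7 = (2074 + 518 - 20 + 5) mod 7 = 2577 mod 7 = 1 -> Tuesday (Mon=0 ... Sun=6)
Days before December (Jan-Nov): 334; December 1 index = (1 + 334) mod 7 = 6 -> Sunday
First Sunday is December 1
Sundays: 1, 8, 15, 22, 29

5 Sundays


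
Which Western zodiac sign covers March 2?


Date: March 2
Conventional tropical zodiac dates: Pisces from February 19 onward; Aries starts March 21
March 2 falls within the Pisces range

Pisces


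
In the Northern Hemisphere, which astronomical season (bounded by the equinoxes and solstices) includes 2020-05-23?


Date: May 23
Astronomical Spring (approx.; exact equinox/solstice day varies by year): March 20 to June 20
May 23 falls within the Spring window

Spring


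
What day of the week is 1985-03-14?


Date: March 14, 1985
Anchor: Jan 1, 1985. With p = 1985 - 1 = 1984: (p + p//4 - p//100 + p//400) mod 7 = (1984 + 496 - 19 + 4) mod 7 = 2465 mod 7 = 1 -> Tuesday (Mon=0 ... Sun=6)
Days before March (Jan-Feb): 59; offset = 59 + 14 - 1 = 72
Weekday index = (1 + 72) mod 7 = 3

Day of the week: Thursday


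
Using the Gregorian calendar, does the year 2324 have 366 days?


Gregorian leap year rule: divisible by 4, but not by 100, unless also by 400.
2324 is divisible by 4 but not 100 -> leap year

Yes


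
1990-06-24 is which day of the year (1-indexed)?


Date: June 24, 1990
Days in months 1 through 5: 151
Plus 24 days in June

Day of year: 175


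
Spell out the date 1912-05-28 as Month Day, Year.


ISO 1912-05-28 parses as year=1912, month=05, day=28
Month 5 -> May

May 28, 1912


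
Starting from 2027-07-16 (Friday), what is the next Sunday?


Current: Friday
Target: Sunday
Days ahead: 2

Next Sunday: 2027-07-18


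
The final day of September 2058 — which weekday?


September 2058 has 30 days
Anchor: Jan 1, 2058. With p = 2058 - 1 = 2057: (p + p//4 - p//100 + p//400) mod 7 = (2057 + 514 - 20 + 5) mod 7 = 2556 mod 7 = 1 -> Tuesday (Mon=0 ... Sun=6)
Days before September (Jan-Aug): 243; September 1 index = (1 + 243) mod 7 = 6 -> Sunday
Last day offset: 30 - 1 = 29 days
Weekday index = (6 + 29) mod 7 = 0

Monday, September 30


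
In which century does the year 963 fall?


Century = (year - 1) // 100 + 1
= (963 - 1) // 100 + 1
= 962 // 100 + 1
= 9 + 1

10th century


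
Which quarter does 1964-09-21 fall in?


Month: September (month 9)
Q1: Jan-Mar, Q2: Apr-Jun, Q3: Jul-Sep, Q4: Oct-Dec

Q3


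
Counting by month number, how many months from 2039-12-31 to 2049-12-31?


From December 2039 to December 2049
10 years * 12 = 120 months = 120

120 months


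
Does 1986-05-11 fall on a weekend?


Anchor: Jan 1, 1986. With p = 1986 - 1 = 1985: (p + p//4 - p//100 + p//400) mod 7 = (1985 + 496 - 19 + 4) mod 7 = 2466 mod 7 = 2 -> Wednesday (Mon=0 ... Sun=6)
Day of year: 131; offset = 130
Weekday index = (2 + 130) mod 7 = 6 -> Sunday
Weekend days: Saturday, Sunday

Yes


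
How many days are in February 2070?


February 2070 (leap year: no)

28 days


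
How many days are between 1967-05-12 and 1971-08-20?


From 1967-05-12 to 1971-08-20
1967-05-12: days before May = 31 + 28 + 31 + 30 = 120 (1967 is not a leap year); day of year = 120 + 12 = 132
1971-08-20: days before August = 31 + 28 + 31 + 30 + 31 + 30 + 31 = 212 (1971 is not a leap year); day of year = 212 + 20 = 232
Rest of 1967: 365 - 132 = 233
Full years 1968 (366), 1969 (365), 1970 (365): 1096
Total = 233 + 1096 + 232 = 1561

1561 days


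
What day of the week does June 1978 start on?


Target: June 1, 1978
Anchor: Jan 1, 1978. With p = 1978 - 1 = 1977: (p + p//4 - p//100 + p//400) mod 7 = (1977 + 494 - 19 + 4) mod 7 = 2456 mod 7 = 6 -> Sunday (Mon=0 ... Sun=6)
Days before June (Jan-May): 151 days
Weekday index = (6 + 151) mod 7 = 3

Thursday


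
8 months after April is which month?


April is month 4
4 + 8 = 12

December


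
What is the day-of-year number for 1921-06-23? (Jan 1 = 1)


Date: June 23, 1921
Days in months 1 through 5: 151
Plus 23 days in June

Day of year: 174


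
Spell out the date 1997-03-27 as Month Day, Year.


ISO 1997-03-27 parses as year=1997, month=03, day=27
Month 3 -> March

March 27, 1997


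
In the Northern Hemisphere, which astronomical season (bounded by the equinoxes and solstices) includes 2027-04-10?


Date: April 10
Astronomical Spring (approx.; exact equinox/solstice day varies by year): March 20 to June 20
April 10 falls within the Spring window

Spring


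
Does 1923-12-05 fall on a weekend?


Anchor: Jan 1, 1923. With p = 1923 - 1 = 1922: (p + p//4 - p//100 + p//400) mod 7 = (1922 + 480 - 19 + 4) mod 7 = 2387 mod 7 = 0 -> Monday (Mon=0 ... Sun=6)
Day of year: 339; offset = 338
Weekday index = (0 + 338) mod 7 = 2 -> Wednesday
Weekend days: Saturday, Sunday

No


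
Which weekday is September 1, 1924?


Target: September 1, 1924
Anchor: Jan 1, 1924. With p = 1924 - 1 = 1923: (p + p//4 - p//100 + p//400) mod 7 = (1923 + 480 - 19 + 4) mod 7 = 2388 mod 7 = 1 -> Tuesday (Mon=0 ... Sun=6)
Days before September (Jan-Aug): 244 days
Weekday index = (1 + 244) mod 7 = 0

Monday


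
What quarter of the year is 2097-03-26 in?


Month: March (month 3)
Q1: Jan-Mar, Q2: Apr-Jun, Q3: Jul-Sep, Q4: Oct-Dec

Q1


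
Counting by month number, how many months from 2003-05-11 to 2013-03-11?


From May 2003 to March 2013
10 years * 12 = 120 months, minus 2 months = 118

118 months


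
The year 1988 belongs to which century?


Century = (year - 1) // 100 + 1
= (1988 - 1) // 100 + 1
= 1987 // 100 + 1
= 19 + 1

20th century


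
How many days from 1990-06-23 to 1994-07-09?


From 1990-06-23 to 1994-07-09
1990-06-23: days before June = 31 + 28 + 31 + 30 + 31 = 151 (1990 is not a leap year); day of year = 151 + 23 = 174
1994-07-09: days before July = 31 + 28 + 31 + 30 + 31 + 30 = 181 (1994 is not a leap year); day of year = 181 + 9 = 190
Rest of 1990: 365 - 174 = 191
Full years 1991 (365), 1992 (366), 1993 (365): 1096
Total = 191 + 1096 + 190 = 1477

1477 days


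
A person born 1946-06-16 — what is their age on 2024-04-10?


Birth: 1946-06-16
Reference: 2024-04-10
Year difference: 2024 - 1946 = 78
Birthday not yet reached in 2024, subtract 1

77 years old


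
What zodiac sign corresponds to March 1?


Date: March 1
Conventional tropical zodiac dates: Pisces from February 19 onward; Aries starts March 21
March 1 falls within the Pisces range

Pisces


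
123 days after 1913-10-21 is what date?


Start: 1913-10-21, add 123 days
October 1913 has 31 days: 31 - 21 = 10 days to October 31 -> 113 left
November 1913 has 30 days -> 83 left
December 1913 has 31 days -> 52 left
January 1914 has 31 days -> 21 left
February 1914: 21 <= 28 -> lands on February 21

Result: 1914-02-21


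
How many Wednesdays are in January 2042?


January 2042 has 31 days
Anchor: Jan 1, 2042. With p = 2042 - 1 = 2041: (p + p//4 - p//100 + p//400) mod 7 = (2041 + 510 - 20 + 5) mod 7 = 2536 mod 7 = 2 -> Wednesday (Mon=0 ... Sun=6)
January 1 is the anchor itself -> Wednesday
First Wednesday is January 1
Wednesdays: 1, 8, 15, 22, 29

5 Wednesdays


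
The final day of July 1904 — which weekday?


July 1904 has 31 days
Anchor: Jan 1, 1904. With p = 1904 - 1 = 1903: (p + p//4 - p//100 + p//400) mod 7 = (1903 + 475 - 19 + 4) mod 7 = 2363 mod 7 = 4 -> Friday (Mon=0 ... Sun=6)
Days before July (Jan-Jun): 182; July 1 index = (4 + 182) mod 7 = 4 -> Friday
Last day offset: 31 - 1 = 30 days
Weekday index = (4 + 30) mod 7 = 6

Sunday, July 31


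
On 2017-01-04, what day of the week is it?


Date: January 4, 2017
Anchor: Jan 1, 2017. With p = 2017 - 1 = 2016: (p + p//4 - p//100 + p//400) mod 7 = (2016 + 504 - 20 + 5) mod 7 = 2505 mod 7 = 6 -> Sunday (Mon=0 ... Sun=6)
Days into year = 4 - 1 = 3
Weekday index = (6 + 3) mod 7 = 2

Day of the week: Wednesday


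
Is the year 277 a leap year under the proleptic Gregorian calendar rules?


Gregorian leap year rule: divisible by 4, but not by 100, unless also by 400.
277 is not divisible by 4 -> not a leap year

No


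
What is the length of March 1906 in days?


March 1906

31 days


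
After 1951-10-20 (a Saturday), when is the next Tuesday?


Current: Saturday
Target: Tuesday
Days ahead: 3

Next Tuesday: 1951-10-23


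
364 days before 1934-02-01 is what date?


Start: 1934-02-01, subtract 364 days
Back 1 day from February 1 reaches January 31, 1934 -> 363 left
January 1934 has 31 days -> back to December 31, 1933 -> 332 left
December 1933 has 31 days -> back to November 30, 1933 -> 301 left
November 1933 has 30 days -> back to October 31, 1933 -> 271 left
October 1933 has 31 days -> back to September 30, 1933 -> 240 left
September 1933 has 30 days -> back to August 31, 1933 -> 210 left
August 1933 has 31 days -> back to July 31, 1933 -> 179 left
July 1933 has 31 days -> back to June 30, 1933 -> 148 left
June 1933 has 30 days -> back to May 31, 1933 -> 118 left
May 1933 has 31 days -> back to April 30, 1933 -> 87 left
April 1933 has 30 days -> back to March 31, 1933 -> 57 left
March 1933 has 31 days -> back to February 28, 1933 -> 26 left
February 1933: 28 - 26 = 2 -> lands on February 2

Result: 1933-02-02


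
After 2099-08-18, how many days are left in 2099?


Day of year: 230 of 365
Remaining = 365 - 230

135 days


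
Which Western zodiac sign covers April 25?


Date: April 25
Conventional tropical zodiac dates: Taurus from April 20 onward; Gemini starts May 21
April 25 falls within the Taurus range

Taurus


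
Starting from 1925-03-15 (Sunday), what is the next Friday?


Current: Sunday
Target: Friday
Days ahead: 5

Next Friday: 1925-03-20


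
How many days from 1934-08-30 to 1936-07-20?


From 1934-08-30 to 1936-07-20
1934-08-30: days before August = 31 + 28 + 31 + 30 + 31 + 30 + 31 = 212 (1934 is not a leap year); day of year = 212 + 30 = 242
1936-07-20: days before July = 31 + 29 + 31 + 30 + 31 + 30 = 182 (1936 is a leap year); day of year = 182 + 20 = 202
Rest of 1934: 365 - 242 = 123
Full years 1935 (365): 365
Total = 123 + 365 + 202 = 690

690 days


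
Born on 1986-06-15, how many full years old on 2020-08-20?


Birth: 1986-06-15
Reference: 2020-08-20
Year difference: 2020 - 1986 = 34

34 years old


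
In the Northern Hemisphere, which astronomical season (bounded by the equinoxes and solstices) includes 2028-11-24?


Date: November 24
Astronomical Autumn (approx.; exact equinox/solstice day varies by year): September 22 to December 20
November 24 falls within the Autumn window

Autumn


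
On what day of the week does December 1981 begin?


Target: December 1, 1981
Anchor: Jan 1, 1981. With p = 1981 - 1 = 1980: (p + p//4 - p//100 + p//400) mod 7 = (1980 + 495 - 19 + 4) mod 7 = 2460 mod 7 = 3 -> Thursday (Mon=0 ... Sun=6)
Days before December (Jan-Nov): 334 days
Weekday index = (3 + 334) mod 7 = 1

Tuesday


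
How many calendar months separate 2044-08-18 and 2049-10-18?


From August 2044 to October 2049
5 years * 12 = 60 months, plus 2 months = 62

62 months


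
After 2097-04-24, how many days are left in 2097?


Day of year: 114 of 365
Remaining = 365 - 114

251 days


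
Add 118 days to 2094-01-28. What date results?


Start: 2094-01-28, add 118 days
January 2094 has 31 days: 31 - 28 = 3 days to January 31 -> 115 left
February 2094 has 28 days -> 87 left
March 2094 has 31 days -> 56 left
April 2094 has 30 days -> 26 left
May 2094: 26 <= 31 -> lands on May 26

Result: 2094-05-26


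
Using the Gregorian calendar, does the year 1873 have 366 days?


Gregorian leap year rule: divisible by 4, but not by 100, unless also by 400.
1873 is not divisible by 4 -> not a leap year

No


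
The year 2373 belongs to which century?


Century = (year - 1) // 100 + 1
= (2373 - 1) // 100 + 1
= 2372 // 100 + 1
= 23 + 1

24th century


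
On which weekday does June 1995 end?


June 1995 has 30 days
Anchor: Jan 1, 1995. With p = 1995 - 1 = 1994: (p + p//4 - p//100 + p//400) mod 7 = (1994 + 498 - 19 + 4) mod 7 = 2477 mod 7 = 6 -> Sunday (Mon=0 ... Sun=6)
Days before June (Jan-May): 151; June 1 index = (6 + 151) mod 7 = 3 -> Thursday
Last day offset: 30 - 1 = 29 days
Weekday index = (3 + 29) mod 7 = 4

Friday, June 30


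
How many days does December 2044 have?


December 2044

31 days


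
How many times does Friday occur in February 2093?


February 2093 has 28 days
Anchor: Jan 1, 2093. With p = 2093 - 1 = 2092: (p + p//4 - p//100 + p//400) mod 7 = (2092 + 523 - 20 + 5) mod 7 = 2600 mod 7 = 3 -> Thursday (Mon=0 ... Sun=6)
Days before February (Jan): 31; February 1 index = (3 + 31) mod 7 = 6 -> Sunday
First Friday is February 6
Fridays: 6, 13, 20, 27

4 Fridays


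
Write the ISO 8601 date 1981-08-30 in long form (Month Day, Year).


ISO 1981-08-30 parses as year=1981, month=08, day=30
Month 8 -> August

August 30, 1981


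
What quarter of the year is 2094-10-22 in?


Month: October (month 10)
Q1: Jan-Mar, Q2: Apr-Jun, Q3: Jul-Sep, Q4: Oct-Dec

Q4


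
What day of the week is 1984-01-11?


Date: January 11, 1984
Anchor: Jan 1, 1984. With p = 1984 - 1 = 1983: (p + p//4 - p//100 + p//400) mod 7 = (1983 + 495 - 19 + 4) mod 7 = 2463 mod 7 = 6 -> Sunday (Mon=0 ... Sun=6)
Days into year = 11 - 1 = 10
Weekday index = (6 + 10) mod 7 = 2

Day of the week: Wednesday


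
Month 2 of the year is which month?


Month 2 of 12

February


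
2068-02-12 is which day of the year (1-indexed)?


Date: February 12, 2068
Days in months 1 through 1: 31
Plus 12 days in February

Day of year: 43


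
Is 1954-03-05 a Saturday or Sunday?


Anchor: Jan 1, 1954. With p = 1954 - 1 = 1953: (p + p//4 - p//100 + p//400) mod 7 = (1953 + 488 - 19 + 4) mod 7 = 2426 mod 7 = 4 -> Friday (Mon=0 ... Sun=6)
Day of year: 64; offset = 63
Weekday index = (4 + 63) mod 7 = 4 -> Friday
Weekend days: Saturday, Sunday

No


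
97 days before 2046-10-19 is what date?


Start: 2046-10-19, subtract 97 days
Back 19 days from October 19 reaches September 30, 2046 -> 78 left
September 2046 has 30 days -> back to August 31, 2046 -> 48 left
August 2046 has 31 days -> back to July 31, 2046 -> 17 left
July 2046: 31 - 17 = 14 -> lands on July 14

Result: 2046-07-14


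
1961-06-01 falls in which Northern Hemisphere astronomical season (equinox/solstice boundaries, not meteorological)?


Date: June 1
Astronomical Spring (approx.; exact equinox/solstice day varies by year): March 20 to June 20
June 1 falls within the Spring window

Spring


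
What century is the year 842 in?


Century = (year - 1) // 100 + 1
= (842 - 1) // 100 + 1
= 841 // 100 + 1
= 8 + 1

9th century


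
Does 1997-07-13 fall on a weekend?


Anchor: Jan 1, 1997. With p = 1997 - 1 = 1996: (p + p//4 - p//100 + p//400) mod 7 = (1996 + 499 - 19 + 4) mod 7 = 2480 mod 7 = 2 -> Wednesday (Mon=0 ... Sun=6)
Day of year: 194; offset = 193
Weekday index = (2 + 193) mod 7 = 6 -> Sunday
Weekend days: Saturday, Sunday

Yes


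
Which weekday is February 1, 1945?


Target: February 1, 1945
Anchor: Jan 1, 1945. With p = 1945 - 1 = 1944: (p + p//4 - p//100 + p//400) mod 7 = (1944 + 486 - 19 + 4) mod 7 = 2415 mod 7 = 0 -> Monday (Mon=0 ... Sun=6)
Days before February (Jan): 31 days
Weekday index = (0 + 31) mod 7 = 3

Thursday


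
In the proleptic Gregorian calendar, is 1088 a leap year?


Gregorian leap year rule: divisible by 4, but not by 100, unless also by 400.
1088 is divisible by 4 but not 100 -> leap year

Yes


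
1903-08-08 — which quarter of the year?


Month: August (month 8)
Q1: Jan-Mar, Q2: Apr-Jun, Q3: Jul-Sep, Q4: Oct-Dec

Q3


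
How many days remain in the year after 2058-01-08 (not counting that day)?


Day of year: 8 of 365
Remaining = 365 - 8

357 days


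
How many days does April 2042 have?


April 2042

30 days


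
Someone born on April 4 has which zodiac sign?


Date: April 4
Conventional tropical zodiac dates: Aries from March 21 onward; Taurus starts April 20
April 4 falls within the Aries range

Aries


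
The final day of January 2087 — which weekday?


January 2087 has 31 days
Anchor: Jan 1, 2087. With p = 2087 - 1 = 2086: (p + p//4 - p//100 + p//400) mod 7 = (2086 + 521 - 20 + 5) mod 7 = 2592 mod 7 = 2 -> Wednesday (Mon=0 ... Sun=6)
January 1 is the anchor itself -> Wednesday
Last day offset: 31 - 1 = 30 days
Weekday index = (2 + 30) mod 7 = 4

Friday, January 31


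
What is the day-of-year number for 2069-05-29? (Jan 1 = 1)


Date: May 29, 2069
Days in months 1 through 4: 120
Plus 29 days in May

Day of year: 149


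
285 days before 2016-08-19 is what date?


Start: 2016-08-19, subtract 285 days
Back 19 days from August 19 reaches July 31, 2016 -> 266 left
July 2016 has 31 days -> back to June 30, 2016 -> 235 left
June 2016 has 30 days -> back to May 31, 2016 -> 205 left
May 2016 has 31 days -> back to April 30, 2016 -> 174 left
April 2016 has 30 days -> back to March 31, 2016 -> 144 left
March 2016 has 31 days -> back to February 29, 2016 -> 113 left
February 2016 has 29 days -> back to January 31, 2016 -> 84 left
January 2016 has 31 days -> back to December 31, 2015 -> 53 left
December 2015 has 31 days -> back to November 30, 2015 -> 22 left
November 2015: 30 - 22 = 8 -> lands on November 8

Result: 2015-11-08


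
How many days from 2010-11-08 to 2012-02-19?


From 2010-11-08 to 2012-02-19
2010-11-08: days before November = 31 + 28 + 31 + 30 + 31 + 30 + 31 + 31 + 30 + 31 = 304 (2010 is not a leap year); day of year = 304 + 8 = 312
2012-02-19: days before February = 31; day of year = 31 + 19 = 50
Rest of 2010: 365 - 312 = 53
Full years 2011 (365): 365
Total = 53 + 365 + 50 = 468

468 days


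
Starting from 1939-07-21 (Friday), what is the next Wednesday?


Current: Friday
Target: Wednesday
Days ahead: 5

Next Wednesday: 1939-07-26


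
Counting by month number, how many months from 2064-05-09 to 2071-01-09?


From May 2064 to January 2071
7 years * 12 = 84 months, minus 4 months = 80

80 months


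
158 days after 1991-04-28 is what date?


Start: 1991-04-28, add 158 days
April 1991 has 30 days: 30 - 28 = 2 days to April 30 -> 156 left
May 1991 has 31 days -> 125 left
June 1991 has 30 days -> 95 left
July 1991 has 31 days -> 64 left
August 1991 has 31 days -> 33 left
September 1991 has 30 days -> 3 left
October 1991: 3 <= 31 -> lands on October 3

Result: 1991-10-03


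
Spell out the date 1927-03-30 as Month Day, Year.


ISO 1927-03-30 parses as year=1927, month=03, day=30
Month 3 -> March

March 30, 1927


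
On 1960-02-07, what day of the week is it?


Date: February 7, 1960
Anchor: Jan 1, 1960. With p = 1960 - 1 = 1959: (p + p//4 - p//100 + p//400) mod 7 = (1959 + 489 - 19 + 4) mod 7 = 2433 mod 7 = 4 -> Friday (Mon=0 ... Sun=6)
Days before February (Jan): 31; offset = 31 + 7 - 1 = 37
Weekday index = (4 + 37) mod 7 = 6

Day of the week: Sunday


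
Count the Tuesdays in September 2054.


September 2054 has 30 days
Anchor: Jan 1, 2054. With p = 2054 - 1 = 2053: (p + p//4 - p//100 + p//400) mod 7 = (2053 + 513 - 20 + 5) mod 7 = 2551 mod 7 = 3 -> Thursday (Mon=0 ... Sun=6)
Days before September (Jan-Aug): 243; September 1 index = (3 + 243) mod 7 = 1 -> Tuesday
First Tuesday is September 1
Tuesdays: 1, 8, 15, 22, 29

5 Tuesdays


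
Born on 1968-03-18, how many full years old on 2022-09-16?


Birth: 1968-03-18
Reference: 2022-09-16
Year difference: 2022 - 1968 = 54

54 years old


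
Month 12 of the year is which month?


Month 12 of 12

December


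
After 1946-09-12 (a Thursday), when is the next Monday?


Current: Thursday
Target: Monday
Days ahead: 4

Next Monday: 1946-09-16


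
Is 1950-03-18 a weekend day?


Anchor: Jan 1, 1950. With p = 1950 - 1 = 1949: (p + p//4 - p//100 + p//400) mod 7 = (1949 + 487 - 19 + 4) mod 7 = 2421 mod 7 = 6 -> Sunday (Mon=0 ... Sun=6)
Day of year: 77; offset = 76
Weekday index = (6 + 76) mod 7 = 5 -> Saturday
Weekend days: Saturday, Sunday

Yes


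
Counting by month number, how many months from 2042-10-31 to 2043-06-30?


From October 2042 to June 2043
1 year * 12 = 12 months, minus 4 months = 8

8 months


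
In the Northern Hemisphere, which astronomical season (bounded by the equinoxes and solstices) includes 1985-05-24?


Date: May 24
Astronomical Spring (approx.; exact equinox/solstice day varies by year): March 20 to June 20
May 24 falls within the Spring window

Spring


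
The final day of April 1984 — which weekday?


April 1984 has 30 days
Anchor: Jan 1, 1984. With p = 1984 - 1 = 1983: (p + p//4 - p//100 + p//400) mod 7 = (1983 + 495 - 19 + 4) mod 7 = 2463 mod 7 = 6 -> Sunday (Mon=0 ... Sun=6)
Days before April (Jan-Mar): 91; April 1 index = (6 + 91) mod 7 = 6 -> Sunday
Last day offset: 30 - 1 = 29 days
Weekday index = (6 + 29) mod 7 = 0

Monday, April 30


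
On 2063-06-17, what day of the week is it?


Date: June 17, 2063
Anchor: Jan 1, 2063. With p = 2063 - 1 = 2062: (p + p//4 - p//100 + p//400) mod 7 = (2062 + 515 - 20 + 5) mod 7 = 2562 mod 7 = 0 -> Monday (Mon=0 ... Sun=6)
Days before June (Jan-May): 151; offset = 151 + 17 - 1 = 167
Weekday index = (0 + 167) mod 7 = 6

Day of the week: Sunday


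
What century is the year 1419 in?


Century = (year - 1) // 100 + 1
= (1419 - 1) // 100 + 1
= 1418 // 100 + 1
= 14 + 1

15th century


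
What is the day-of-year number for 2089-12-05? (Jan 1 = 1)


Date: December 5, 2089
Days in months 1 through 11: 334
Plus 5 days in December

Day of year: 339


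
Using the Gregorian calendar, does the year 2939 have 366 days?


Gregorian leap year rule: divisible by 4, but not by 100, unless also by 400.
2939 is not divisible by 4 -> not a leap year

No


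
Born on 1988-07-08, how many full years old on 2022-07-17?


Birth: 1988-07-08
Reference: 2022-07-17
Year difference: 2022 - 1988 = 34

34 years old


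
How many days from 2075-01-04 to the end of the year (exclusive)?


Day of year: 4 of 365
Remaining = 365 - 4

361 days


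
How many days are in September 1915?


September 1915

30 days


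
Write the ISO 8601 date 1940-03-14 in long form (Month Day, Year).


ISO 1940-03-14 parses as year=1940, month=03, day=14
Month 3 -> March

March 14, 1940


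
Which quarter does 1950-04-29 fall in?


Month: April (month 4)
Q1: Jan-Mar, Q2: Apr-Jun, Q3: Jul-Sep, Q4: Oct-Dec

Q2


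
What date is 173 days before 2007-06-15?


Start: 2007-06-15, subtract 173 days
Back 15 days from June 15 reaches May 31, 2007 -> 158 left
May 2007 has 31 days -> back to April 30, 2007 -> 127 left
April 2007 has 30 days -> back to March 31, 2007 -> 97 left
March 2007 has 31 days -> back to February 28, 2007 -> 66 left
February 2007 has 28 days -> back to January 31, 2007 -> 38 left
January 2007 has 31 days -> back to December 31, 2006 -> 7 left
December 2006: 31 - 7 = 24 -> lands on December 24

Result: 2006-12-24


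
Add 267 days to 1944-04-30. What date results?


Start: 1944-04-30, add 267 days
April 30 is the last day of April 1944 -> 267 left
May 1944 has 31 days -> 236 left
June 1944 has 30 days -> 206 left
July 1944 has 31 days -> 175 left
August 1944 has 31 days -> 144 left
September 1944 has 30 days -> 114 left
October 1944 has 31 days -> 83 left
November 1944 has 30 days -> 53 left
December 1944 has 31 days -> 22 left
January 1945: 22 <= 31 -> lands on January 22

Result: 1945-01-22


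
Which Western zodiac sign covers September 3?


Date: September 3
Conventional tropical zodiac dates: Virgo from August 23 onward; Libra starts September 23
September 3 falls within the Virgo range

Virgo


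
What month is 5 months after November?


November is month 11
11 + 5 = 16; wrap: 16 - 12 = 4

April


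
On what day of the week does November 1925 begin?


Target: November 1, 1925
Anchor: Jan 1, 1925. With p = 1925 - 1 = 1924: (p + p//4 - p//100 + p//400) mod 7 = (1924 + 481 - 19 + 4) mod 7 = 2390 mod 7 = 3 -> Thursday (Mon=0 ... Sun=6)
Days before November (Jan-Oct): 304 days
Weekday index = (3 + 304) mod 7 = 6

Sunday


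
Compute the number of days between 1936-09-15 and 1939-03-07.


From 1936-09-15 to 1939-03-07
1936-09-15: days before September = 31 + 29 + 31 + 30 + 31 + 30 + 31 + 31 = 244 (1936 is a leap year); day of year = 244 + 15 = 259
1939-03-07: days before March = 31 + 28 = 59 (1939 is not a leap year); day of year = 59 + 7 = 66
Rest of 1936: 366 - 259 = 107
Full years 1937 (365), 1938 (365): 730
Total = 107 + 730 + 66 = 903

903 days


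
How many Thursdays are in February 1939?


February 1939 has 28 days
Anchor: Jan 1, 1939. With p = 1939 - 1 = 1938: (p + p//4 - p//100 + p//400) mod 7 = (1938 + 484 - 19 + 4) mod 7 = 2407 mod 7 = 6 -> Sunday (Mon=0 ... Sun=6)
Days before February (Jan): 31; February 1 index = (6 + 31) mod 7 = 2 -> Wednesday
First Thursday is February 2
Thursdays: 2, 9, 16, 23

4 Thursdays


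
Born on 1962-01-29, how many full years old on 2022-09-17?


Birth: 1962-01-29
Reference: 2022-09-17
Year difference: 2022 - 1962 = 60

60 years old


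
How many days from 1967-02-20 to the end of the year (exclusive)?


Day of year: 51 of 365
Remaining = 365 - 51

314 days


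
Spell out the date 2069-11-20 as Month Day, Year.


ISO 2069-11-20 parses as year=2069, month=11, day=20
Month 11 -> November

November 20, 2069


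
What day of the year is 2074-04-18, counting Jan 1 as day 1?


Date: April 18, 2074
Days in months 1 through 3: 90
Plus 18 days in April

Day of year: 108


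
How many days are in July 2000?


July 2000

31 days


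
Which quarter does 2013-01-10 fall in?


Month: January (month 1)
Q1: Jan-Mar, Q2: Apr-Jun, Q3: Jul-Sep, Q4: Oct-Dec

Q1


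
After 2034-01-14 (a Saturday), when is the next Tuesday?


Current: Saturday
Target: Tuesday
Days ahead: 3

Next Tuesday: 2034-01-17


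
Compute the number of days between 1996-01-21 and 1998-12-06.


From 1996-01-21 to 1998-12-06
1996-01-21: day of year = 21
1998-12-06: days before December = 31 + 28 + 31 + 30 + 31 + 30 + 31 + 31 + 30 + 31 + 30 = 334 (1998 is not a leap year); day of year = 334 + 6 = 340
Rest of 1996: 366 - 21 = 345
Full years 1997 (365): 365
Total = 345 + 365 + 340 = 1050

1050 days


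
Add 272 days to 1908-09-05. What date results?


Start: 1908-09-05, add 272 days
September 1908 has 30 days: 30 - 5 = 25 days to September 30 -> 247 left
October 1908 has 31 days -> 216 left
November 1908 has 30 days -> 186 left
December 1908 has 31 days -> 155 left
January 1909 has 31 days -> 124 left
February 1909 has 28 days -> 96 left
March 1909 has 31 days -> 65 left
April 1909 has 30 days -> 35 left
May 1909 has 31 days -> 4 left
June 1909: 4 <= 30 -> lands on June 4

Result: 1909-06-04


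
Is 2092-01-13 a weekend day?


Anchor: Jan 1, 2092. With p = 2092 - 1 = 2091: (p + p//4 - p//100 + p//400) mod 7 = (2091 + 522 - 20 + 5) mod 7 = 2598 mod 7 = 1 -> Tuesday (Mon=0 ... Sun=6)
Day of year: 13; offset = 12
Weekday index = (1 + 12) mod 7 = 6 -> Sunday
Weekend days: Saturday, Sunday

Yes


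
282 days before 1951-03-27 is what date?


Start: 1951-03-27, subtract 282 days
Back 27 days from March 27 reaches February 28, 1951 -> 255 left
February 1951 has 28 days -> back to January 31, 1951 -> 227 left
January 1951 has 31 days -> back to December 31, 1950 -> 196 left
December 1950 has 31 days -> back to November 30, 1950 -> 165 left
November 1950 has 30 days -> back to October 31, 1950 -> 135 left
October 1950 has 31 days -> back to September 30, 1950 -> 104 left
September 1950 has 30 days -> back to August 31, 1950 -> 74 left
August 1950 has 31 days -> back to July 31, 1950 -> 43 left
July 1950 has 31 days -> back to June 30, 1950 -> 12 left
June 1950: 30 - 12 = 18 -> lands on June 18

Result: 1950-06-18
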